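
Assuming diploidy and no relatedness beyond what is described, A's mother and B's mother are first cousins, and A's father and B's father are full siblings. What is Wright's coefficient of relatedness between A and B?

Relatedness sums over independent paths through distinct common ancestors.
A and B are related in two ways: second cousins through their mothers (r = 1/32) and first cousins through their fathers (r = 1/8).
r = 1/32 + 1/8 = 0.15625.

0.15625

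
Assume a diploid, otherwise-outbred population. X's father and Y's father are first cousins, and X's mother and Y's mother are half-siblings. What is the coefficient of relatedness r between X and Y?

0.09375

With two independent routes of shared ancestry, r is the sum of the two contributions.
X and Y are related in two ways: second cousins through their fathers (r = 1/32) and half first cousins through their mothers (r = 1/16).
r = 1/32 + 1/16 = 3/32 = 0.09375.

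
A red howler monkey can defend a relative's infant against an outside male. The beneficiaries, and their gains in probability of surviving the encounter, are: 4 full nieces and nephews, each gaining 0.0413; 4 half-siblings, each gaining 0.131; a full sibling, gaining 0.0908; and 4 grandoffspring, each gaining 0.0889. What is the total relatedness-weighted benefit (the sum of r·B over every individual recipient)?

0.3066

r to a full niece or nephew = 1/4 (full aunt/uncle↔niece/nephew: two paths of length 3 through the shared grandparent pair: r = 2·(1/2)^3 = 1/4).
r to a half-sibling = 0.25 (half-sibs share one parent — one path of length 2: r = (1/2)^2 = 1/4).
r to a full sibling = 0.5 (full sibs share both parents — two paths of length 2: r = 2·(1/2)^2 = 1/2).
r to a grandoffspring = 0.25 (two parent–offspring links: r = (1/2)^2 = 1/4).
Summing one r·B term per recipient: 4·0.25·0.0413 + 4·0.25·0.131 + 1·0.5·0.0908 + 4·0.25·0.0889 = 0.3066.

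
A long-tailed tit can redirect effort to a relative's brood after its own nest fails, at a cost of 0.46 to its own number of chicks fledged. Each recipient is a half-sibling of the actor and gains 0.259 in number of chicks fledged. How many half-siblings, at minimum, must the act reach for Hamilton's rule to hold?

8

r to a half-sibling = 1/4 (half-sibs share one parent — one path of length 2: r = (1/2)^2 = 1/4).
Hamilton's rule: n·r·B > C  ⇒  n > C/(r·B) = 0.46/(0.25·0.259) = 7.104.
The smallest integer exceeding 7.104 is 8.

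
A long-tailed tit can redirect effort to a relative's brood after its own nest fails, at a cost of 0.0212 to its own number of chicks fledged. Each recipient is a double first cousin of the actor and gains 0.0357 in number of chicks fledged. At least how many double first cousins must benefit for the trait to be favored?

3

r to a double first cousin = 0.25 (double first cousins share both grandparent pairs — four paths of length 4: r = 4·(1/2)^4 = 1/4).
Hamilton's rule: n·r·B > C  ⇒  n > C/(r·B) = 0.0212/(0.25·0.0357) = 2.375.
The smallest integer exceeding 2.375 is 3.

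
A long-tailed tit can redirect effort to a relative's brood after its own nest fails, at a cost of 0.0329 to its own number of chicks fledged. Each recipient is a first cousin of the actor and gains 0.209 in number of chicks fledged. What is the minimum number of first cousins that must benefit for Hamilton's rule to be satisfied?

2

r to a first cousin = 1/8 (first cousins share one grandparent pair — two paths of length 4: r = 2·(1/2)^4 = 1/8).
Hamilton's rule: n·r·B > C  ⇒  n > C/(r·B) = 0.0329/(0.125·0.209) = 1.259.
The smallest integer exceeding 1.259 is 2.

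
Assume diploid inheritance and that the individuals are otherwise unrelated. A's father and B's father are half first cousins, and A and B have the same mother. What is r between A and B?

Independent pedigree routes through distinct common ancestors add.
A and B are related in two ways: half second cousins through their fathers (r = 1/64) and half-sibs through their shared mother (r = 1/4).
r = 1/64 + 1/4 = 17/64 = 0.265625.

0.265625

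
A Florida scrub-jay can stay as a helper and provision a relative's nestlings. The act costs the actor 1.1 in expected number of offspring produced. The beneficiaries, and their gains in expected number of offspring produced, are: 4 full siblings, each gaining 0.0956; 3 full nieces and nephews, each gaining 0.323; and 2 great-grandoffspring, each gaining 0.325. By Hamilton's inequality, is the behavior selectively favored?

No

Hamilton's rule: the trait is favored when the sum of r·B over every recipient exceeds the actor's cost C.
r to a full sibling = 1/2 (full sibs share both parents — two paths of length 2: r = 2·(1/2)^2 = 1/2).
r to a full niece or nephew = 0.25 (full aunt/uncle↔niece/nephew: two paths of length 3 through the shared grandparent pair: r = 2·(1/2)^3 = 1/4).
r to a great-grandoffspring = 1/8 (three parent–offspring links: r = (1/2)^3 = 1/8).
Summing one r·B term per recipient: 4·0.5·0.0956 + 3·0.25·0.323 + 2·0.125·0.325 = 0.5147.
0.5147 < 1.1: the indirect benefit is less than the cost.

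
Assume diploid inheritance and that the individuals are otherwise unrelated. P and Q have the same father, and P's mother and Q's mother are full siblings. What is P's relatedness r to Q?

0.375

With two independent routes of shared ancestry, r is the sum of the two contributions.
P and Q are related in two ways: half-sibs through their shared father (r = 1/4) and first cousins through their mothers (r = 1/8).
r = 1/4 + 1/8 = 3/8 = 0.375.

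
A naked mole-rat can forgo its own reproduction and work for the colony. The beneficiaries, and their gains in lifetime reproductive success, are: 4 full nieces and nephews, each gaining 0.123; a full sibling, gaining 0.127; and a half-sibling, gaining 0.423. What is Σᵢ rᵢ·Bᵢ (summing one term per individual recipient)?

r to a full niece or nephew = 1/4 (full aunt/uncle↔niece/nephew: two paths of length 3 through the shared grandparent pair: r = 2·(1/2)^3 = 1/4).
r to a full sibling = 1/2 (full sibs share both parents — two paths of length 2: r = 2·(1/2)^2 = 1/2).
r to a half-sibling = 1/4 (half-sibs share one parent — one path of length 2: r = (1/2)^2 = 1/4).
Summing one r·B term per recipient: 4·0.25·0.123 + 1·0.5·0.127 + 1·0.25·0.423 = 0.29225.

0.29225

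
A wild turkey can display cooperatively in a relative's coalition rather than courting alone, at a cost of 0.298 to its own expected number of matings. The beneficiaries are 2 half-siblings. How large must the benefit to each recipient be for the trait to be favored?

0.596

r to a half-sibling = 0.25 (half-sibs share one parent — one path of length 2: r = (1/2)^2 = 1/4).
Hamilton's rule with n recipients of equal r: n·r·B > C, so B > C/(n·r) = 0.298/(2·0.25) = 0.596.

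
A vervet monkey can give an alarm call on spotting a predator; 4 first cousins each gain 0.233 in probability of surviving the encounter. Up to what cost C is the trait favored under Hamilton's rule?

0.1165

r to a first cousin = 1/8 (first cousins share one grandparent pair — two paths of length 4: r = 2·(1/2)^4 = 1/8).
Hamilton's rule: n·r·B > C, so the trait is favored while C < n·r·B = 4·0.125·0.233 = 0.1165.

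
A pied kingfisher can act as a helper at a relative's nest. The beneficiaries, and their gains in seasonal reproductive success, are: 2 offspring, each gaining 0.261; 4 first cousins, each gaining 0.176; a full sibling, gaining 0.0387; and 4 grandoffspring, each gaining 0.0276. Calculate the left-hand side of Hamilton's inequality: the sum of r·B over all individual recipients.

0.39595

r to an offspring = 0.5 (one parent–offspring link: r = (1/2)^1 = 1/2).
r to a first cousin = 0.125 (first cousins share one grandparent pair — two paths of length 4: r = 2·(1/2)^4 = 1/8).
r to a full sibling = 0.5 (full sibs share both parents — two paths of length 2: r = 2·(1/2)^2 = 1/2).
r to a grandoffspring = 0.25 (two parent–offspring links: r = (1/2)^2 = 1/4).
Summing one r·B term per recipient: 2·0.5·0.261 + 4·0.125·0.176 + 1·0.5·0.0387 + 4·0.25·0.0276 = 0.39595.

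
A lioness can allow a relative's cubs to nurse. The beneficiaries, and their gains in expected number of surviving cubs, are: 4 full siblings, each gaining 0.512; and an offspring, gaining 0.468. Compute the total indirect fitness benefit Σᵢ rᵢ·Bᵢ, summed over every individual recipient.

r to a full sibling = 0.5 (full sibs share both parents — two paths of length 2: r = 2·(1/2)^2 = 1/2).
r to an offspring = 1/2 (one parent–offspring link: r = (1/2)^1 = 1/2).
Summing one r·B term per recipient: 4·0.5·0.512 + 1·0.5·0.468 = 1.258.

1.258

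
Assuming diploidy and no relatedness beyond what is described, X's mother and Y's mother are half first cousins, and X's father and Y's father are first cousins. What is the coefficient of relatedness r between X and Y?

With two independent routes of shared ancestry, r is the sum of the two contributions.
X and Y are related in two ways: half second cousins through their mothers (r = 1/64) and second cousins through their fathers (r = 1/32).
r = 1/64 + 1/32 = 3/64 = 0.046875.

0.046875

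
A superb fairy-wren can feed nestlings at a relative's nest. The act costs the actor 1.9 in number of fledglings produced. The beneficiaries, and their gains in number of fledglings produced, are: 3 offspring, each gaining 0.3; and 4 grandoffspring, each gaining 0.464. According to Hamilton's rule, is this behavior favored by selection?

Hamilton's rule: the trait is favored when the sum of r·B over every recipient exceeds the actor's cost C.
r to an offspring = 0.5 (one parent–offspring link: r = (1/2)^1 = 1/2).
r to a grandoffspring = 1/4 (two parent–offspring links: r = (1/2)^2 = 1/4).
Summing one r·B term per recipient: 3·0.5·0.3 + 4·0.25·0.464 = 0.914.
0.914 < 1.9: the indirect benefit is less than the cost.

No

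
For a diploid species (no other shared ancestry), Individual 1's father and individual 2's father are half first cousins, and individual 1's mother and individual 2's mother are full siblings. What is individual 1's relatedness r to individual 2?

Relatedness sums over independent paths through distinct common ancestors.
Individual 1 and individual 2 are related in two ways: half second cousins through their fathers (r = 1/64) and first cousins through their mothers (r = 1/8).
r = 1/64 + 1/8 = 9/64 = 0.140625.

0.140625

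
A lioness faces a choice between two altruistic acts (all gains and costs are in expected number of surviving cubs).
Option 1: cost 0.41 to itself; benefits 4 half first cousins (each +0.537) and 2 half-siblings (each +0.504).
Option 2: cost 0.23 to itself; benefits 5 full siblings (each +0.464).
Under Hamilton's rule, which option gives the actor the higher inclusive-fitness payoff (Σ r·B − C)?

Option 2

Option 1: r to a half first cousin = 0.0625.
Option 1: r to a half-sibling = 0.25.
Option 1: Σ r·B − C = (4·0.0625·0.537 + 2·0.25·0.504) − 0.41 = -0.02375.
Option 2: r to a full sibling = 0.5.
Option 2: Σ r·B − C = (5·0.5·0.464) − 0.23 = 0.93.
Option 2 has the higher net inclusive-fitness payoff.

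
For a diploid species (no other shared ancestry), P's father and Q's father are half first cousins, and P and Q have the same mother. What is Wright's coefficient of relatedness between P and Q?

Wright's path rule: contributions from independent ancestry routes add.
P and Q are related in two ways: half second cousins through their fathers (r = 1/64) and half-sibs through their shared mother (r = 1/4).
r = 1/64 + 1/4 = 0.265625.

0.265625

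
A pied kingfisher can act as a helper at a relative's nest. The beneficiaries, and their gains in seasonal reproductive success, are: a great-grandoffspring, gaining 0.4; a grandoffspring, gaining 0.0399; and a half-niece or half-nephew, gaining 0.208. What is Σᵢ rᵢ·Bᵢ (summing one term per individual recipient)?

r to a great-grandoffspring = 0.125 (three parent–offspring links: r = (1/2)^3 = 1/8).
r to a grandoffspring = 0.25 (two parent–offspring links: r = (1/2)^2 = 1/4).
r to a half-niece or half-nephew = 0.125 (half-aunt/uncle↔niece/nephew: one path of length 3: r = (1/2)^3 = 1/8).
Summing one r·B term per recipient: 1·0.125·0.4 + 1·0.25·0.0399 + 1·0.125·0.208 = 0.085975.

0.085975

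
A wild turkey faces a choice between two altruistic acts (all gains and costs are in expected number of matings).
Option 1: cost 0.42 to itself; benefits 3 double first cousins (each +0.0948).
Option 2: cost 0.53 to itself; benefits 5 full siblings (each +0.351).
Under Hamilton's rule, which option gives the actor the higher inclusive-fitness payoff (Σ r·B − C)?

Option 2

Option 1: r to a double first cousin = 0.25.
Option 1: Σ r·B − C = (3·0.25·0.0948) − 0.42 = -0.3489.
Option 2: r to a full sibling = 0.5.
Option 2: Σ r·B − C = (5·0.5·0.351) − 0.53 = 0.3475.
Option 2 has the higher net inclusive-fitness payoff.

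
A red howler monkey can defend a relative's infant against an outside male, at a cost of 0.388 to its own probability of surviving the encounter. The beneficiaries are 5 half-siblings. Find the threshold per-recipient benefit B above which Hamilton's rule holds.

r to a half-sibling = 0.25 (half-sibs share one parent — one path of length 2: r = (1/2)^2 = 1/4).
Hamilton's rule with n recipients of equal r: n·r·B > C, so B > C/(n·r) = 0.388/(5·0.25) = 0.3104.

0.3104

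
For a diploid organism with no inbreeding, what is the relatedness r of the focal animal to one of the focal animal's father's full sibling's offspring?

0.125

Each parent–offspring link contributes a factor of 1/2, and independent paths through distinct common ancestors add.
First cousins share one grandparent pair — two paths of length 4: r = 2·(1/2)^4 = 1/8.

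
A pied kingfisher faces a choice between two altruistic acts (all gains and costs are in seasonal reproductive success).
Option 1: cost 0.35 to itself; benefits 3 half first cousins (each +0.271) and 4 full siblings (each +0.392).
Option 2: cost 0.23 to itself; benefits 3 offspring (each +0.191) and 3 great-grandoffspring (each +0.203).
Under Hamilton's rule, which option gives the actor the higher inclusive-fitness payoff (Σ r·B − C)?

Option 1

Option 1: r to a half first cousin = 0.0625.
Option 1: r to a full sibling = 0.5.
Option 1: Σ r·B − C = (3·0.0625·0.271 + 4·0.5·0.392) − 0.35 = 0.4848125.
Option 2: r to an offspring = 0.5.
Option 2: r to a great-grandoffspring = 0.125.
Option 2: Σ r·B − C = (3·0.5·0.191 + 3·0.125·0.203) − 0.23 = 0.132625.
Option 1 has the higher net inclusive-fitness payoff.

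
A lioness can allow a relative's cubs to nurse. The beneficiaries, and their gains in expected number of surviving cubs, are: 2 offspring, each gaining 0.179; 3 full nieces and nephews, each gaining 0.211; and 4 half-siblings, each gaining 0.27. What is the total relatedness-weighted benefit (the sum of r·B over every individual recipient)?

0.60725

r to an offspring = 1/2 (one parent–offspring link: r = (1/2)^1 = 1/2).
r to a full niece or nephew = 0.25 (full aunt/uncle↔niece/nephew: two paths of length 3 through the shared grandparent pair: r = 2·(1/2)^3 = 1/4).
r to a half-sibling = 1/4 (half-sibs share one parent — one path of length 2: r = (1/2)^2 = 1/4).
Summing one r·B term per recipient: 2·0.5·0.179 + 3·0.25·0.211 + 4·0.25·0.27 = 0.60725.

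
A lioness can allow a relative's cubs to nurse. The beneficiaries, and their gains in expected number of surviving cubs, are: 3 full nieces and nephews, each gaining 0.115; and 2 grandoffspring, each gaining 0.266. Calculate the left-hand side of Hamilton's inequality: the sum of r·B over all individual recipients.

0.21925

r to a full niece or nephew = 0.25 (full aunt/uncle↔niece/nephew: two paths of length 3 through the shared grandparent pair: r = 2·(1/2)^3 = 1/4).
r to a grandoffspring = 1/4 (two parent–offspring links: r = (1/2)^2 = 1/4).
Summing one r·B term per recipient: 3·0.25·0.115 + 2·0.25·0.266 = 0.21925.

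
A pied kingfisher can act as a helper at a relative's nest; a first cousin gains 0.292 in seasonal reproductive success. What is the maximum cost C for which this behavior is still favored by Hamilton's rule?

0.0365

r to a first cousin = 1/8 (first cousins share one grandparent pair — two paths of length 4: r = 2·(1/2)^4 = 1/8).
Hamilton's rule: n·r·B > C, so the trait is favored while C < n·r·B = 1·0.125·0.292 = 0.0365.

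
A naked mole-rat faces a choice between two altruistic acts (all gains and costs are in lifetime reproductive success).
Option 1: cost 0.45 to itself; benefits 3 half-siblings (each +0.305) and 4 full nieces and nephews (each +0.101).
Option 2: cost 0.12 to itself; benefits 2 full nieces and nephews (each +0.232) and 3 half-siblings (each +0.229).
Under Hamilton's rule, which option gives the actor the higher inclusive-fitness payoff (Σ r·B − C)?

Option 1: r to a half-sibling = 0.25.
Option 1: r to a full niece or nephew = 0.25.
Option 1: Σ r·B − C = (3·0.25·0.305 + 4·0.25·0.101) − 0.45 = -0.12025.
Option 2: r to a full niece or nephew = 0.25.
Option 2: r to a half-sibling = 0.25.
Option 2: Σ r·B − C = (2·0.25·0.232 + 3·0.25·0.229) − 0.12 = 0.16775.
Option 2 has the higher net inclusive-fitness payoff.

Option 2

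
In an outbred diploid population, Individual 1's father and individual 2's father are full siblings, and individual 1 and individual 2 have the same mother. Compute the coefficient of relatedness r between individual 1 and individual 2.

Relatedness sums over independent paths through distinct common ancestors.
Individual 1 and individual 2 are related in two ways: first cousins through their fathers (r = 1/8) and half-sibs through their shared mother (r = 1/4).
r = 1/8 + 1/4 = 0.375.

0.375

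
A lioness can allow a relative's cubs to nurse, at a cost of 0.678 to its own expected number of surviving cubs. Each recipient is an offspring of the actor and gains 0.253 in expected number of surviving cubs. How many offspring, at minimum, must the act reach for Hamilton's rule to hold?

6

r to an offspring = 0.5 (one parent–offspring link: r = (1/2)^1 = 1/2).
Hamilton's rule: n·r·B > C  ⇒  n > C/(r·B) = 0.678/(0.5·0.253) = 5.36.
The smallest integer exceeding 5.36 is 6.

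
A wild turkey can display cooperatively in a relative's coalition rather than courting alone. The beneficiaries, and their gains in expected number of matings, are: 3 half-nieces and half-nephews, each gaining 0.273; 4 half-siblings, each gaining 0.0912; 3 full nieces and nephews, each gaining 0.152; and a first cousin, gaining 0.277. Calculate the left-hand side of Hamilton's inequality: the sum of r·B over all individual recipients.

0.3422

r to a half-niece or half-nephew = 0.125 (half-aunt/uncle↔niece/nephew: one path of length 3: r = (1/2)^3 = 1/8).
r to a half-sibling = 1/4 (half-sibs share one parent — one path of length 2: r = (1/2)^2 = 1/4).
r to a full niece or nephew = 1/4 (full aunt/uncle↔niece/nephew: two paths of length 3 through the shared grandparent pair: r = 2·(1/2)^3 = 1/4).
r to a first cousin = 0.125 (first cousins share one grandparent pair — two paths of length 4: r = 2·(1/2)^4 = 1/8).
Summing one r·B term per recipient: 3·0.125·0.273 + 4·0.25·0.0912 + 3·0.25·0.152 + 1·0.125·0.277 = 0.3422.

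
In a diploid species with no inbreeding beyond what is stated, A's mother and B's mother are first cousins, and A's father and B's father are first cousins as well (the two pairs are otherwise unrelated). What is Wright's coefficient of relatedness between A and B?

With two independent routes of shared ancestry, r is the sum of the two contributions.
A and B are related in two ways: second cousins through their mothers (r = 1/32) and second cousins through their fathers (r = 1/32).
r = 1/32 + 1/32 = 0.0625.

0.0625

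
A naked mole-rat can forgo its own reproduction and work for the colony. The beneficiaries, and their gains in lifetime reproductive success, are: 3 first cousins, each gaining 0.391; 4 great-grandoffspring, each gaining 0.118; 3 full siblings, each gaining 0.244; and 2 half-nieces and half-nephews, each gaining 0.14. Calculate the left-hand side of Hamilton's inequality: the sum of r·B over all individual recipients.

0.606625

r to a first cousin = 1/8 (first cousins share one grandparent pair — two paths of length 4: r = 2·(1/2)^4 = 1/8).
r to a great-grandoffspring = 0.125 (three parent–offspring links: r = (1/2)^3 = 1/8).
r to a full sibling = 0.5 (full sibs share both parents — two paths of length 2: r = 2·(1/2)^2 = 1/2).
r to a half-niece or half-nephew = 0.125 (half-aunt/uncle↔niece/nephew: one path of length 3: r = (1/2)^3 = 1/8).
Summing one r·B term per recipient: 3·0.125·0.391 + 4·0.125·0.118 + 3·0.5·0.244 + 2·0.125·0.14 = 0.606625.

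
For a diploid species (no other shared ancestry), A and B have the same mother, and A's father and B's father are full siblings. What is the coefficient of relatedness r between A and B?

Relatedness sums over independent paths through distinct common ancestors.
A and B are related in two ways: half-sibs through their shared mother (r = 1/4) and first cousins through their fathers (r = 1/8).
r = 1/4 + 1/8 = 0.375.

0.375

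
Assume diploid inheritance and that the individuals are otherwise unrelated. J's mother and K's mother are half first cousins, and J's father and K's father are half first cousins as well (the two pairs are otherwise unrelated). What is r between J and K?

0.03125

With two independent routes of shared ancestry, r is the sum of the two contributions.
J and K are related in two ways: half second cousins through their mothers (r = 1/64) and half second cousins through their fathers (r = 1/64).
r = 1/64 + 1/64 = 0.03125.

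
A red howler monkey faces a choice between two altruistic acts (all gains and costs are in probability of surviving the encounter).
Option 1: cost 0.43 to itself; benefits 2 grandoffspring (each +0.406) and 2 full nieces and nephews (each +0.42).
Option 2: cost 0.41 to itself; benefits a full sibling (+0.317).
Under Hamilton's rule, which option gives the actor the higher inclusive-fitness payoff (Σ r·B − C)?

Option 1: r to a grandoffspring = 0.25.
Option 1: r to a full niece or nephew = 0.25.
Option 1: Σ r·B − C = (2·0.25·0.406 + 2·0.25·0.42) − 0.43 = -0.017.
Option 2: r to a full sibling = 0.5.
Option 2: Σ r·B − C = (1·0.5·0.317) − 0.41 = -0.2515.
Option 1 has the higher net inclusive-fitness payoff.

Option 1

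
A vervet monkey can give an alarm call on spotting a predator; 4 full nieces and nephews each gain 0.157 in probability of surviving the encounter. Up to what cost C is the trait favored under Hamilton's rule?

r to a full niece or nephew = 1/4 (full aunt/uncle↔niece/nephew: two paths of length 3 through the shared grandparent pair: r = 2·(1/2)^3 = 1/4).
Hamilton's rule: n·r·B > C, so the trait is favored while C < n·r·B = 4·0.25·0.157 = 0.157.

0.157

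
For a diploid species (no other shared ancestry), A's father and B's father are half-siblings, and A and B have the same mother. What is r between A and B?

0.3125

Wright's path rule: contributions from independent ancestry routes add.
A and B are related in two ways: half first cousins through their fathers (r = 1/16) and half-sibs through their shared mother (r = 1/4).
r = 1/16 + 1/4 = 0.3125.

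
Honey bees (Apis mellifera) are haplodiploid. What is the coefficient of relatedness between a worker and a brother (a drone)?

0.25

Her haploid brother carries none of their father's genes and a random half of their mother's genome; that half matches the maternal half of her own genome with probability 1/2: r = 1/2 · 1/2 = 1/4.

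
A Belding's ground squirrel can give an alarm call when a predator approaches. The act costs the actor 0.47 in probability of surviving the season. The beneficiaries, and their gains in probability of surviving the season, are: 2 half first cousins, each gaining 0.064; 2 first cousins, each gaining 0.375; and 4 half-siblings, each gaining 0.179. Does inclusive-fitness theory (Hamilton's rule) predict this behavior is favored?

No

Hamilton's rule: the trait is favored when the sum of r·B over every recipient exceeds the actor's cost C.
r to a half first cousin = 1/16 (half first cousins share one grandparent — one path of length 4: r = (1/2)^4 = 1/16).
r to a first cousin = 0.125 (first cousins share one grandparent pair — two paths of length 4: r = 2·(1/2)^4 = 1/8).
r to a half-sibling = 0.25 (half-sibs share one parent — one path of length 2: r = (1/2)^2 = 1/4).
Summing one r·B term per recipient: 2·0.0625·0.064 + 2·0.125·0.375 + 4·0.25·0.179 = 0.28075.
0.28075 < 0.47: the indirect benefit is less than the cost.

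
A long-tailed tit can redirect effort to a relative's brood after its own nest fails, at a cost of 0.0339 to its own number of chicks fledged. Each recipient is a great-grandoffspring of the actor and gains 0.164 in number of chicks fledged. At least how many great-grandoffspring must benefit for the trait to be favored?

r to a great-grandoffspring = 1/8 (three parent–offspring links: r = (1/2)^3 = 1/8).
Hamilton's rule: n·r·B > C  ⇒  n > C/(r·B) = 0.0339/(0.125·0.164) = 1.654.
The smallest integer exceeding 1.654 is 2.

2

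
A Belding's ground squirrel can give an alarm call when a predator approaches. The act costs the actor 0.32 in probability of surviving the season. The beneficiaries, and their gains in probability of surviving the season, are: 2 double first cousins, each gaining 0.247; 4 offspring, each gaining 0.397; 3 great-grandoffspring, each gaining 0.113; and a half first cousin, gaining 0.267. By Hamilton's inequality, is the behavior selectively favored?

Hamilton's rule: the trait is favored when the sum of r·B over every recipient exceeds the actor's cost C.
r to a double first cousin = 1/4 (double first cousins share both grandparent pairs — four paths of length 4: r = 4·(1/2)^4 = 1/4).
r to an offspring = 0.5 (one parent–offspring link: r = (1/2)^1 = 1/2).
r to a great-grandoffspring = 1/8 (three parent–offspring links: r = (1/2)^3 = 1/8).
r to a half first cousin = 1/16 (half first cousins share one grandparent — one path of length 4: r = (1/2)^4 = 1/16).
Summing one r·B term per recipient: 2·0.25·0.247 + 4·0.5·0.397 + 3·0.125·0.113 + 1·0.0625·0.267 = 0.9765625.
0.9765625 > 0.32: the indirect benefit exceeds the cost.

Yes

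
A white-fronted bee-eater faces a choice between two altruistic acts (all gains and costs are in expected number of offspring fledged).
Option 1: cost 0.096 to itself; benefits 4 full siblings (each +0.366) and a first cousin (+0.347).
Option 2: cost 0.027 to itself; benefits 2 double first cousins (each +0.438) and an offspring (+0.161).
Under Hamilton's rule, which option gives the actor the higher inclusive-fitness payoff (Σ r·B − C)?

Option 1

Option 1: r to a full sibling = 0.5.
Option 1: r to a first cousin = 0.125.
Option 1: Σ r·B − C = (4·0.5·0.366 + 1·0.125·0.347) − 0.096 = 0.679375.
Option 2: r to a double first cousin = 0.25.
Option 2: r to an offspring = 0.5.
Option 2: Σ r·B − C = (2·0.25·0.438 + 1·0.5·0.161) − 0.027 = 0.2725.
Option 1 has the higher net inclusive-fitness payoff.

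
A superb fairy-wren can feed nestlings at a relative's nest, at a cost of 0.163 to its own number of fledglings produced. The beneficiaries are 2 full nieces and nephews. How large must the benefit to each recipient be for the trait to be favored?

0.326

r to a full niece or nephew = 0.25 (full aunt/uncle↔niece/nephew: two paths of length 3 through the shared grandparent pair: r = 2·(1/2)^3 = 1/4).
Hamilton's rule with n recipients of equal r: n·r·B > C, so B > C/(n·r) = 0.163/(2·0.25) = 0.326.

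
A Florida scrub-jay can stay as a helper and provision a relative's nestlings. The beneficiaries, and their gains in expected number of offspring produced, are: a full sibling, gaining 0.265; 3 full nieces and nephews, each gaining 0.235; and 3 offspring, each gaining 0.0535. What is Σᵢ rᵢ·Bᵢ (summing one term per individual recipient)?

0.389

r to a full sibling = 0.5 (full sibs share both parents — two paths of length 2: r = 2·(1/2)^2 = 1/2).
r to a full niece or nephew = 1/4 (full aunt/uncle↔niece/nephew: two paths of length 3 through the shared grandparent pair: r = 2·(1/2)^3 = 1/4).
r to an offspring = 1/2 (one parent–offspring link: r = (1/2)^1 = 1/2).
Summing one r·B term per recipient: 1·0.5·0.265 + 3·0.25·0.235 + 3·0.5·0.0535 = 0.389.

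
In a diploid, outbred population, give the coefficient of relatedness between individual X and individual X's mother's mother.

Each parent–offspring link contributes a factor of 1/2, and independent paths through distinct common ancestors add.
Two parent–offspring links: r = (1/2)^2 = 1/4.

0.25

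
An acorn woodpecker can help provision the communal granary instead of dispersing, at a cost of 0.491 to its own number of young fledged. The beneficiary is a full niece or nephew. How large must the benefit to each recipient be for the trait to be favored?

r to a full niece or nephew = 1/4 (full aunt/uncle↔niece/nephew: two paths of length 3 through the shared grandparent pair: r = 2·(1/2)^3 = 1/4).
Hamilton's rule with n recipients of equal r: n·r·B > C, so B > C/(n·r) = 0.491/(1·0.25) = 1.964.

1.964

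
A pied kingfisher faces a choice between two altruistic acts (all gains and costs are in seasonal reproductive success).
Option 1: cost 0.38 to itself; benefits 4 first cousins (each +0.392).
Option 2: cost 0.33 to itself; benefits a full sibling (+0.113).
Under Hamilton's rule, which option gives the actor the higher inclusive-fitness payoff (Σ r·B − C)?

Option 1

Option 1: r to a first cousin = 0.125.
Option 1: Σ r·B − C = (4·0.125·0.392) − 0.38 = -0.184.
Option 2: r to a full sibling = 0.5.
Option 2: Σ r·B − C = (1·0.5·0.113) − 0.33 = -0.2735.
Option 1 has the higher net inclusive-fitness payoff.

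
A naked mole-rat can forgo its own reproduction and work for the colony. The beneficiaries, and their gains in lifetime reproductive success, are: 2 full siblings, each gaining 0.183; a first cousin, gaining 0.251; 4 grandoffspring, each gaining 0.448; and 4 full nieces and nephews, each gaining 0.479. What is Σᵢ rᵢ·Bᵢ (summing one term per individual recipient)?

1.141375

r to a full sibling = 0.5 (full sibs share both parents — two paths of length 2: r = 2·(1/2)^2 = 1/2).
r to a first cousin = 0.125 (first cousins share one grandparent pair — two paths of length 4: r = 2·(1/2)^4 = 1/8).
r to a grandoffspring = 1/4 (two parent–offspring links: r = (1/2)^2 = 1/4).
r to a full niece or nephew = 0.25 (full aunt/uncle↔niece/nephew: two paths of length 3 through the shared grandparent pair: r = 2·(1/2)^3 = 1/4).
Summing one r·B term per recipient: 2·0.5·0.183 + 1·0.125·0.251 + 4·0.25·0.448 + 4·0.25·0.479 = 1.141375.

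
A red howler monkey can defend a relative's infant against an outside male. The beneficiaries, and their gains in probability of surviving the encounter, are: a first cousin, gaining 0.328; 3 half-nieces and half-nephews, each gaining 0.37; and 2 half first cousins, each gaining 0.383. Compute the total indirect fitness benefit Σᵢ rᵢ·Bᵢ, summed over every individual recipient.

r to a first cousin = 0.125 (first cousins share one grandparent pair — two paths of length 4: r = 2·(1/2)^4 = 1/8).
r to a half-niece or half-nephew = 0.125 (half-aunt/uncle↔niece/nephew: one path of length 3: r = (1/2)^3 = 1/8).
r to a half first cousin = 1/16 (half first cousins share one grandparent — one path of length 4: r = (1/2)^4 = 1/16).
Summing one r·B term per recipient: 1·0.125·0.328 + 3·0.125·0.37 + 2·0.0625·0.383 = 0.227625.

0.227625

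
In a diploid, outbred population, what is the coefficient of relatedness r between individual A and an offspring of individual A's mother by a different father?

0.25

Each parent–offspring link contributes a factor of 1/2, and independent paths through distinct common ancestors add.
Half-sibs share one parent — one path of length 2: r = (1/2)^2 = 1/4.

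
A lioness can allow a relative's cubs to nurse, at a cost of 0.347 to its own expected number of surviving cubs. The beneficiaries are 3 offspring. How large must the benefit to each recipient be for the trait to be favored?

r to an offspring = 1/2 (one parent–offspring link: r = (1/2)^1 = 1/2).
Hamilton's rule with n recipients of equal r: n·r·B > C, so B > C/(n·r) = 0.347/(3·0.5) = 0.2313.

0.2313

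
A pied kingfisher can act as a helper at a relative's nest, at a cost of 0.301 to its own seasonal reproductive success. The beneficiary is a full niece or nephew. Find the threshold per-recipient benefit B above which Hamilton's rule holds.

r to a full niece or nephew = 0.25 (full aunt/uncle↔niece/nephew: two paths of length 3 through the shared grandparent pair: r = 2·(1/2)^3 = 1/4).
Hamilton's rule with n recipients of equal r: n·r·B > C, so B > C/(n·r) = 0.301/(1·0.25) = 1.204.

1.204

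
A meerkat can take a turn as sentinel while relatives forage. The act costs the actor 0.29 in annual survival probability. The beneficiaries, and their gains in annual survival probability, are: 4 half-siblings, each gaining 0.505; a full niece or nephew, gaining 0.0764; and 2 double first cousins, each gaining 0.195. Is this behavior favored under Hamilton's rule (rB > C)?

Yes

Hamilton's rule: the trait is favored when the sum of r·B over every recipient exceeds the actor's cost C.
r to a half-sibling = 1/4 (half-sibs share one parent — one path of length 2: r = (1/2)^2 = 1/4).
r to a full niece or nephew = 0.25 (full aunt/uncle↔niece/nephew: two paths of length 3 through the shared grandparent pair: r = 2·(1/2)^3 = 1/4).
r to a double first cousin = 0.25 (double first cousins share both grandparent pairs — four paths of length 4: r = 4·(1/2)^4 = 1/4).
Summing one r·B term per recipient: 4·0.25·0.505 + 1·0.25·0.0764 + 2·0.25·0.195 = 0.6216.
0.6216 > 0.29: the indirect benefit exceeds the cost.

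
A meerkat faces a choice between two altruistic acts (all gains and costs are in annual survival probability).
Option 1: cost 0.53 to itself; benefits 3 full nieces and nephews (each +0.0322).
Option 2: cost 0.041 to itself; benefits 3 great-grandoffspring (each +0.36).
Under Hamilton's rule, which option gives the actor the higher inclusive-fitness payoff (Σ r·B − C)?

Option 1: r to a full niece or nephew = 0.25.
Option 1: Σ r·B − C = (3·0.25·0.0322) − 0.53 = -0.50585.
Option 2: r to a great-grandoffspring = 0.125.
Option 2: Σ r·B − C = (3·0.125·0.36) − 0.041 = 0.094.
Option 2 has the higher net inclusive-fitness payoff.

Option 2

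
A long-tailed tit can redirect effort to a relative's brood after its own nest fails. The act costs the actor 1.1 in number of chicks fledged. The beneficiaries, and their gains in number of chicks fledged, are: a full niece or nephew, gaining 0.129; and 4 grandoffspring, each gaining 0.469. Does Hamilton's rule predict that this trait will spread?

No

Hamilton's rule: the trait is favored when the sum of r·B over every recipient exceeds the actor's cost C.
r to a full niece or nephew = 0.25 (full aunt/uncle↔niece/nephew: two paths of length 3 through the shared grandparent pair: r = 2·(1/2)^3 = 1/4).
r to a grandoffspring = 0.25 (two parent–offspring links: r = (1/2)^2 = 1/4).
Summing one r·B term per recipient: 1·0.25·0.129 + 4·0.25·0.469 = 0.50125.
0.50125 < 1.1: the indirect benefit is less than the cost.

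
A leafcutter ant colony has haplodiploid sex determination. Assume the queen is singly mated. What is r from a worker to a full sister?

Haplodiploid full sisters inherit their father's entire haploid genome identically (contributing 1/2) and on average half of their mother's contribution (1/2 · 1/2 = 1/4); r = 1/2 + 1/4 = 3/4.

0.75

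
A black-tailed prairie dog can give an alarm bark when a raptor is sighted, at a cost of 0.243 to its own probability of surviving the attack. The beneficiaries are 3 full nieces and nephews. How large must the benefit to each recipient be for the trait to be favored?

r to a full niece or nephew = 0.25 (full aunt/uncle↔niece/nephew: two paths of length 3 through the shared grandparent pair: r = 2·(1/2)^3 = 1/4).
Hamilton's rule with n recipients of equal r: n·r·B > C, so B > C/(n·r) = 0.243/(3·0.25) = 0.324.

0.324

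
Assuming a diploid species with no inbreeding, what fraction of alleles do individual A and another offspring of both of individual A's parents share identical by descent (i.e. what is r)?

0.5

Each parent–offspring link contributes a factor of 1/2, and independent paths through distinct common ancestors add.
Full sibs share both parents — two paths of length 2: r = 2·(1/2)^2 = 1/2.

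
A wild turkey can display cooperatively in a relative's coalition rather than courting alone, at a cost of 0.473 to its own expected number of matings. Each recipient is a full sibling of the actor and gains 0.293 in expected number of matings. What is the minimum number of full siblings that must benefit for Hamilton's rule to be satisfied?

r to a full sibling = 0.5 (full sibs share both parents — two paths of length 2: r = 2·(1/2)^2 = 1/2).
Hamilton's rule: n·r·B > C  ⇒  n > C/(r·B) = 0.473/(0.5·0.293) = 3.229.
The smallest integer exceeding 3.229 is 4.

4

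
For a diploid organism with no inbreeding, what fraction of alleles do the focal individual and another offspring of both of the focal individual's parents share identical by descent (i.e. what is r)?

0.5

Each parent–offspring link contributes a factor of 1/2, and independent paths through distinct common ancestors add.
Full sibs share both parents — two paths of length 2: r = 2·(1/2)^2 = 1/2.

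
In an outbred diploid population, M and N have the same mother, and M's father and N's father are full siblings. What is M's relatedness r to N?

With two independent routes of shared ancestry, r is the sum of the two contributions.
M and N are related in two ways: half-sibs through their shared mother (r = 1/4) and first cousins through their fathers (r = 1/8).
r = 1/4 + 1/8 = 0.375.

0.375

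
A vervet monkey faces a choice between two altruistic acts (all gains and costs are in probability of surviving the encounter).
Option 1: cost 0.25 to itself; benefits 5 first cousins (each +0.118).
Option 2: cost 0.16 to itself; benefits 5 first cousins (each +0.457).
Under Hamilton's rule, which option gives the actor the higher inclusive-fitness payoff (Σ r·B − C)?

Option 2

Option 1: r to a first cousin = 0.125.
Option 1: Σ r·B − C = (5·0.125·0.118) − 0.25 = -0.17625.
Option 2: r to a first cousin = 0.125.
Option 2: Σ r·B − C = (5·0.125·0.457) − 0.16 = 0.125625.
Option 2 has the higher net inclusive-fitness payoff.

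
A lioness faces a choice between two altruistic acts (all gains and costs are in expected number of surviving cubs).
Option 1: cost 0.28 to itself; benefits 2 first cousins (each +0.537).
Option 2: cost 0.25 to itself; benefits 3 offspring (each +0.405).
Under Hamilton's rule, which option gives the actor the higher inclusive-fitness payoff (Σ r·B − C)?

Option 1: r to a first cousin = 0.125.
Option 1: Σ r·B − C = (2·0.125·0.537) − 0.28 = -0.14575.
Option 2: r to an offspring = 0.5.
Option 2: Σ r·B − C = (3·0.5·0.405) − 0.25 = 0.3575.
Option 2 has the higher net inclusive-fitness payoff.

Option 2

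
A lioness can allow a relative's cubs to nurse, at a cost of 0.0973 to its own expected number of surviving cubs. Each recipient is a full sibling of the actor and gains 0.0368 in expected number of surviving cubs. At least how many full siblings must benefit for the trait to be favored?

r to a full sibling = 0.5 (full sibs share both parents — two paths of length 2: r = 2·(1/2)^2 = 1/2).
Hamilton's rule: n·r·B > C  ⇒  n > C/(r·B) = 0.0973/(0.5·0.0368) = 5.288.
The smallest integer exceeding 5.288 is 6.

6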